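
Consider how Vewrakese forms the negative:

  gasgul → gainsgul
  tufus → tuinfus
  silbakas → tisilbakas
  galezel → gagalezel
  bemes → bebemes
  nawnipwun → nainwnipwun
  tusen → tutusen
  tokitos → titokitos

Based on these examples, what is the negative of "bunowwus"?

gasgul and galezel both end in -l yet inflect differently (gainsgul, gagalezel), so the final letter is not what conditions the rule; the last vowel is.
"bunowwus" has last vowel 'u'. The stems whose last vowel is 'u' (nawnipwun → nainwnipwun, gasgul → gainsgul, tufus → tuinfus) insert -in- after the first vowel.
So bunowwus → buinnowwus.

buinnowwus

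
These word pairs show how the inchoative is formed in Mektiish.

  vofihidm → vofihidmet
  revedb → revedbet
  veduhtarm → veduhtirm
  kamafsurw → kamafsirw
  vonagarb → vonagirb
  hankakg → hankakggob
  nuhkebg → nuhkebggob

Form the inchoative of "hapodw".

vofihidm and veduhtarm both end in -m yet inflect differently (vofihidmet, veduhtirm), so the final letter is not what conditions the rule; the second-to-last letter is.
"hapodw" has second-to-last letter 'd'. The stems whose second-to-last letter is 'd' (vofihidm → vofihidmet, revedb → revedbet) add -et.
So hapodw → hapodwet.

hapodwet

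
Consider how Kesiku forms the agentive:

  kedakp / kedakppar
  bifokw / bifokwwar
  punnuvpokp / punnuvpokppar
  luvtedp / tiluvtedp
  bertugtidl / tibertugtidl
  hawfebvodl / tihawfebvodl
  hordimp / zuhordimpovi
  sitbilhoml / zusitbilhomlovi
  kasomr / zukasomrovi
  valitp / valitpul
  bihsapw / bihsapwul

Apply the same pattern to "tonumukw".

tonumukwwar

"tonumukw" has second-to-last letter 'k'. The stems whose second-to-last letter is 'k' (kedakp → kedakppar, bifokw → bifokwwar, punnuvpokp → punnuvpokppar) double the final consonant and add -ar.
So tonumukw → tonumukwwar.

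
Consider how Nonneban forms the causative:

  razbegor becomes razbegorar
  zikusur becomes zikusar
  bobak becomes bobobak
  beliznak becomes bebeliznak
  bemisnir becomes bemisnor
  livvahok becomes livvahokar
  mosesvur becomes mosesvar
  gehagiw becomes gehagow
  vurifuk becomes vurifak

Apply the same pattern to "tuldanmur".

bemisnir and zikusur both end in -r yet inflect differently (bemisnor, zikusar), so the final letter is not what conditions the rule; the last vowel is.
"tuldanmur" has last vowel 'u'. The stems whose last vowel is 'u' (zikusur → zikusar, mosesvur → mosesvar, vurifuk → vurifak) change the last vowel to 'a'.
The other patterns: stems whose last vowel is 'a' repeat the first consonant+vowel as a prefix; stems whose last vowel is 'i' change the last vowel to 'o'; stems whose last vowel is 'o' add -ar.
So tuldanmur → tuldanmar.

tuldanmar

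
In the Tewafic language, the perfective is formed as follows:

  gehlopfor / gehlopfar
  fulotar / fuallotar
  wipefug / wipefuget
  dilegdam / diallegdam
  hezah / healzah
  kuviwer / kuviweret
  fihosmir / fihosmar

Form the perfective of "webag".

wealbag

fulotar and fihosmir both end in -r yet inflect differently (fuallotar, fihosmar), so the final letter is not what conditions the rule; the last vowel is.
"webag" has last vowel 'a'. The stems whose last vowel is 'a' (dilegdam → diallegdam, fulotar → fuallotar, hezah → healzah) insert -al- after the first vowel.
So webag → wealbag.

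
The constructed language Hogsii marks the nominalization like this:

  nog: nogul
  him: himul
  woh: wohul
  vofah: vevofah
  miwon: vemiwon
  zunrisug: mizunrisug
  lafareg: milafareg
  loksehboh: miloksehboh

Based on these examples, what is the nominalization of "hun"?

hunul

"hun" has 1 vowel. The stems with 1 vowel (nog → nogul, him → himul, woh → wohul) add -ul.
So hun → hunul.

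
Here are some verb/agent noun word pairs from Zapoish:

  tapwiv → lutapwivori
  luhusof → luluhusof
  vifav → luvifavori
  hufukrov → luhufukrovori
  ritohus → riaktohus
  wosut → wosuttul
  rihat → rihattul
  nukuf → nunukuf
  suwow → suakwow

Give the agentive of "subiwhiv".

lusubiwhivori

"subiwhiv" ends in -v. The stems ending in -v (vifav → luvifavori, tapwiv → lutapwivori, hufukrov → luhufukrovori) add lu- … -ori around the stem.
The other patterns: stems ending in -t double the final consonant and add -ul; stems ending in -f repeat the first consonant+vowel as a prefix; stems ending in -s or -w insert -ak- after the first vowel.
So subiwhiv → lusubiwhivori.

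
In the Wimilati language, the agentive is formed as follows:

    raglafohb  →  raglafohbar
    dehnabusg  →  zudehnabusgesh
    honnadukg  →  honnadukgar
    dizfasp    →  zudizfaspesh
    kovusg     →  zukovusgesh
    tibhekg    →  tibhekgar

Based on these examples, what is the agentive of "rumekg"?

rumekgar

dehnabusg and tibhekg both end in -g yet inflect differently (zudehnabusgesh, tibhekgar), so the final letter is not what conditions the rule; the second-to-last letter is.
"rumekg" has second-to-last letter 'k'. The stems whose second-to-last letter is 'k' (tibhekg → tibhekgar, honnadukg → honnadukgar) add -ar.
So rumekg → rumekgar.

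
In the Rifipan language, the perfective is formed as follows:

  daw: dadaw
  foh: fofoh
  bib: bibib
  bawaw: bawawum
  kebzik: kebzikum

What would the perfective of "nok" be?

"nok" has 1 vowel. The stems with 1 vowel (daw → dadaw, foh → fofoh, bib → bibib) repeat the first consonant+vowel as a prefix.
The other pattern: stems with 2 vowels add -um.
So nok → nonok.

nonok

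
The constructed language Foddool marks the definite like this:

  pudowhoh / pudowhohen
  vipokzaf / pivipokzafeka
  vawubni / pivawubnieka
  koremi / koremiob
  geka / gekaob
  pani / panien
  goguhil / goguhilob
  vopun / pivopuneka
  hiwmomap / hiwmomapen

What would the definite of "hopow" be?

"hopow" begins with h-. The one such stem in the data (hiwmomap → hiwmomapen) adds -en, so the same rule applies.
The other patterns: stems beginning with v- add pi- … -eka around the stem; stems beginning with g- or k- add -ob.
So hopow → hopowen.

hopowen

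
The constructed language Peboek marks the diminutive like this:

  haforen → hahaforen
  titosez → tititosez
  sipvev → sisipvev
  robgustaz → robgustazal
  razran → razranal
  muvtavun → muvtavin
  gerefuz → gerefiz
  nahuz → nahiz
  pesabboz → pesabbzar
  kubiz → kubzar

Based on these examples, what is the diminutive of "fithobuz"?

fithobiz

"fithobuz" has last vowel 'u'. The stems whose last vowel is 'u' (muvtavun → muvtavin, gerefuz → gerefiz, nahuz → nahiz) change the last vowel to 'i'.
So fithobuz → fithobiz.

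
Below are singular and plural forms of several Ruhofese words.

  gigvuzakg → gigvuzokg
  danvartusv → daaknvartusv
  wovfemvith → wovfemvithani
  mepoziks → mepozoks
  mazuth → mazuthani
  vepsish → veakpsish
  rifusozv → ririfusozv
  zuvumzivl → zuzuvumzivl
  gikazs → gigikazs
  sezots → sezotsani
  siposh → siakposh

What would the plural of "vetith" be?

vetithani

siposh and wovfemvith both end in -h yet inflect differently (siakposh, wovfemvithani), so the final letter is not what conditions the rule; the second-to-last letter is.
"vetith" has second-to-last letter 't'. The stems whose second-to-last letter is 't' (wovfemvith → wovfemvithani, sezots → sezotsani, mazuth → mazuthani) add -ani.
The other patterns: stems whose second-to-last letter is 's' insert -ak- after the first vowel; stems whose second-to-last letter is 'k' change the last vowel to 'o'; stems whose second-to-last letter is 'v' or 'z' repeat the first consonant+vowel as a prefix.
So vetith → vetithani.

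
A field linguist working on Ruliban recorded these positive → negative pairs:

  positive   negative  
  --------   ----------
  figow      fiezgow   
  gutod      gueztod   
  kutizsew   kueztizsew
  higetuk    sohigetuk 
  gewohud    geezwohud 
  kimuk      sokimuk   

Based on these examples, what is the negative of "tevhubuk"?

sotevhubuk

"tevhubuk" ends in -k. The stems ending in -k (higetuk → sohigetuk, kimuk → sokimuk) add the prefix so-.
So tevhubuk → sotevhubuk.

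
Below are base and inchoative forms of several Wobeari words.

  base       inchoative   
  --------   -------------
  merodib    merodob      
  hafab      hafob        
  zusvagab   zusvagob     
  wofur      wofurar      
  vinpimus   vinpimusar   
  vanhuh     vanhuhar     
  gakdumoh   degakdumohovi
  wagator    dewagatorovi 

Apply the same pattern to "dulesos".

dedulesosovi

"dulesos" has last vowel 'o'. The stems whose last vowel is 'o' (gakdumoh → degakdumohovi, wagator → dewagatorovi) add de- … -ovi around the stem.
So dulesos → dedulesosovi.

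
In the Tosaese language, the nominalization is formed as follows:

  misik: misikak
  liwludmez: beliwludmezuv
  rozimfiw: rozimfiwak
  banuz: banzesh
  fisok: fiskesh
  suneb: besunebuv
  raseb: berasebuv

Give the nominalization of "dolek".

misik and fisok both end in -k yet inflect differently (misikak, fiskesh), so the final letter is not what conditions the rule; the last vowel is.
"dolek" has last vowel 'e'. The stems whose last vowel is 'e' (liwludmez → beliwludmezuv, raseb → berasebuv, suneb → besunebuv) add be- … -uv around the stem.
So dolek → bedolekuv.

bedolekuv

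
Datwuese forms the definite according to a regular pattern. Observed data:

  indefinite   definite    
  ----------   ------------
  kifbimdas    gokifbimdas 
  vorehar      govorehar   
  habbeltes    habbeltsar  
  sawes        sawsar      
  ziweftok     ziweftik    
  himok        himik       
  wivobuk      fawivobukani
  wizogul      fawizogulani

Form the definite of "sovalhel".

sovalhlar

"sovalhel" has last vowel 'e'. The stems whose last vowel is 'e' (habbeltes → habbeltsar, sawes → sawsar) delete the last vowel and add -ar.
The other patterns: stems whose last vowel is 'a' add the prefix go-; stems whose last vowel is 'o' change the last vowel to 'i'; stems whose last vowel is 'u' add fa- … -ani around the stem.
So sovalhel → sovalhlar.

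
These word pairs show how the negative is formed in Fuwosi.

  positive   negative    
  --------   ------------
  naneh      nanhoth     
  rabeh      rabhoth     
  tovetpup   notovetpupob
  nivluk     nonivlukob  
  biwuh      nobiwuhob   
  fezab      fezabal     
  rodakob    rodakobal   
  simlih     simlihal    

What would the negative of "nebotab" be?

"nebotab" has last vowel 'a'. The one such stem in the data (fezab → fezabal) adds -al, so the same rule applies.
The other patterns: stems whose last vowel is 'e' delete the last vowel and add -oth; stems whose last vowel is 'u' add no- … -ob around the stem.
So nebotab → nebotabal.

nebotabal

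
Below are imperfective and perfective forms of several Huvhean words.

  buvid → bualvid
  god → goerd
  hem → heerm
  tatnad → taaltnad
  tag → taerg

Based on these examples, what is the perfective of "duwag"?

dualwag

god and buvid both end in -d yet inflect differently (goerd, bualvid), so the final letter is not what conditions the rule; the number of vowels is.
"duwag" has 2 vowels. The stems with 2 vowels (buvid → bualvid, tatnad → taaltnad) insert -al- after the first vowel.
The other pattern: stems with 1 vowel insert -er- after the first vowel.
So duwag → dualwag.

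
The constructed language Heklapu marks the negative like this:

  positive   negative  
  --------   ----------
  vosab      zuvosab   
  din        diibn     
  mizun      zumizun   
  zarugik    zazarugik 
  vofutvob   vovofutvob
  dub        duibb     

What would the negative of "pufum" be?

zupufum

dub and vosab both end in -b yet inflect differently (duibb, zuvosab), so the final letter is not what conditions the rule; the number of vowels is.
"pufum" has 2 vowels. The stems with 2 vowels (vosab → zuvosab, mizun → zumizun) add the prefix zu-.
The other patterns: stems with 1 vowel insert -ib- after the first vowel; stems with 3 vowels repeat the first consonant+vowel as a prefix.
So pufum → zupufum.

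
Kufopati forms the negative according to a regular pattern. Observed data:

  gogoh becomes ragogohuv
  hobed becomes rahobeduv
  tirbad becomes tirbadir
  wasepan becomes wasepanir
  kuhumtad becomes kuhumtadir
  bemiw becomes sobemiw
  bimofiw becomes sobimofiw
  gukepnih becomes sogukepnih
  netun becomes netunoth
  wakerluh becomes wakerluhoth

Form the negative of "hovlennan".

hovlennanir

hobed and tirbad both end in -d yet inflect differently (rahobeduv, tirbadir), so the final letter is not what conditions the rule; the last vowel is.
"hovlennan" has last vowel 'a'. The stems whose last vowel is 'a' (tirbad → tirbadir, wasepan → wasepanir, kuhumtad → kuhumtadir) add -ir.
The other patterns: stems whose last vowel is 'e' or 'o' add ra- … -uv around the stem; stems whose last vowel is 'i' add the prefix so-; stems whose last vowel is 'u' add -oth.
So hovlennan → hovlennanir.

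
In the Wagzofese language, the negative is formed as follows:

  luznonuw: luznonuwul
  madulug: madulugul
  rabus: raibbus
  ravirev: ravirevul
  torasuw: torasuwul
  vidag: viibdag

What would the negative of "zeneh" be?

zeibneh

vidag and madulug both end in -g yet inflect differently (viibdag, madulugul), so the final letter is not what conditions the rule; the number of vowels is.
"zeneh" has 2 vowels. The stems with 2 vowels (rabus → raibbus, vidag → viibdag) insert -ib- after the first vowel.
So zeneh → zeibneh.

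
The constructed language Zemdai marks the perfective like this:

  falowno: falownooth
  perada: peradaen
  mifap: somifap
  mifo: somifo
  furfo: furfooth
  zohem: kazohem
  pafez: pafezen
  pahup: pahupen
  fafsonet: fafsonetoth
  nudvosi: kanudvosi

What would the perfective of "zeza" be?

kazeza

falowno and mifo both end in -o yet inflect differently (falownooth, somifo), so the final letter is not what conditions the rule; the first letter is.
"zeza" begins with z-. The one such stem in the data (zohem → kazohem) adds the prefix ka-, so the same rule applies.
So zeza → kazeza.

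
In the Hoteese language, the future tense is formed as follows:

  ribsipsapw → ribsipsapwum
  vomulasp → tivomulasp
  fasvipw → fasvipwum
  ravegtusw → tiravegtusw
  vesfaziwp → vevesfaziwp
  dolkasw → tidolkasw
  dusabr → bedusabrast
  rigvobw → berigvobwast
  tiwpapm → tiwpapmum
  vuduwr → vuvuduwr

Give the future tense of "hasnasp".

ravegtusw and fasvipw both end in -w yet inflect differently (tiravegtusw, fasvipwum), so the final letter is not what conditions the rule; the second-to-last letter is.
"hasnasp" has second-to-last letter 's'. The stems whose second-to-last letter is 's' (ravegtusw → tiravegtusw, vomulasp → tivomulasp, dolkasw → tidolkasw) add the prefix ti-.
The other patterns: stems whose second-to-last letter is 'p' add -um; stems whose second-to-last letter is 'b' add be- … -ast around the stem; stems whose second-to-last letter is 'w' repeat the first consonant+vowel as a prefix.
So hasnasp → tihasnasp.

tihasnasp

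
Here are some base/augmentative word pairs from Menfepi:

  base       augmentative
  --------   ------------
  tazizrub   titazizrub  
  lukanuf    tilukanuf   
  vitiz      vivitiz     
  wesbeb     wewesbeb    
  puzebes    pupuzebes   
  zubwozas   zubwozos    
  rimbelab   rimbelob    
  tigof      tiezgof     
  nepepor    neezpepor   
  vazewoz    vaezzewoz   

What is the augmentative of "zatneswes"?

tazizrub and wesbeb both end in -b yet inflect differently (titazizrub, wewesbeb), so the final letter is not what conditions the rule; the last vowel is.
"zatneswes" has last vowel 'e'. The stems whose last vowel is 'e' (wesbeb → wewesbeb, puzebes → pupuzebes) repeat the first consonant+vowel as a prefix.
So zatneswes → zazatneswes.

zazatneswes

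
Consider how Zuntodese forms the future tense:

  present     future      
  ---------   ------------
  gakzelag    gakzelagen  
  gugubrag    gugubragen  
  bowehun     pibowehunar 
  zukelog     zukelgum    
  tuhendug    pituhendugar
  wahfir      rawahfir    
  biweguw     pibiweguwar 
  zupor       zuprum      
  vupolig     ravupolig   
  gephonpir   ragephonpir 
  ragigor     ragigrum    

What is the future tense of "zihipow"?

gakzelag and zukelog both end in -g yet inflect differently (gakzelagen, zukelgum), so the final letter is not what conditions the rule; the last vowel is.
"zihipow" has last vowel 'o'. The stems whose last vowel is 'o' (zupor → zuprum, zukelog → zukelgum, ragigor → ragigrum) delete the last vowel and add -um.
So zihipow → zihipwum.

zihipwum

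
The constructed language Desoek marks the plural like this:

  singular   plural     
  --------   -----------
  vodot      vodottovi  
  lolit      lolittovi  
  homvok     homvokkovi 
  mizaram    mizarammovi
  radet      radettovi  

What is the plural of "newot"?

Every pair shown (vodot → vodottovi, lolit → lolittovi, homvok → homvokkovi, …) follows the same rule: double the final consonant and add -ovi.
So newot → newottovi.

newottovi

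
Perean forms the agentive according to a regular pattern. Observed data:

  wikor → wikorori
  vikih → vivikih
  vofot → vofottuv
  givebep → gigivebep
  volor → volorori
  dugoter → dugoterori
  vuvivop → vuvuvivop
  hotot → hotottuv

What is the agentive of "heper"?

"heper" ends in -r. The stems ending in -r (wikor → wikorori, dugoter → dugoterori, volor → volorori) add -ori.
The other patterns: stems ending in -t double the final consonant and add -uv; stems ending in -h or -p repeat the first consonant+vowel as a prefix.
So heper → heperori.

heperori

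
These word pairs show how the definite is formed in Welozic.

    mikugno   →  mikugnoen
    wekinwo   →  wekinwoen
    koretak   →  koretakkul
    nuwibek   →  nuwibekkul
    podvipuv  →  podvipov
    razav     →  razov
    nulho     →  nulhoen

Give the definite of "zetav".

zetov

"zetav" ends in -v. The stems ending in -v (razav → razov, podvipuv → podvipov) change the last vowel to 'o'.
So zetav → zetov.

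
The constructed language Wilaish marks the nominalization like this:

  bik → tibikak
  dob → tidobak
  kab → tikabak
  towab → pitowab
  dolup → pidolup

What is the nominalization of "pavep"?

dob and towab both end in -b yet inflect differently (tidobak, pitowab), so the final letter is not what conditions the rule; the number of vowels is.
"pavep" has 2 vowels. The stems with 2 vowels (towab → pitowab, dolup → pidolup) add the prefix pi-.
The other pattern: stems with 1 vowel add ti- … -ak around the stem.
So pavep → pipavep.

pipavep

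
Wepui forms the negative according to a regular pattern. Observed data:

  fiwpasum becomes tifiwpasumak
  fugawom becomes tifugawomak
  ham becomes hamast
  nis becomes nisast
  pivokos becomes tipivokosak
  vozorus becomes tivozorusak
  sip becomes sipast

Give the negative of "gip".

gipast

vozorus and nis both end in -s yet inflect differently (tivozorusak, nisast), so the final letter is not what conditions the rule; the number of vowels is.
"gip" has 1 vowel. The stems with 1 vowel (nis → nisast, sip → sipast, ham → hamast) add -ast.
So gip → gipast.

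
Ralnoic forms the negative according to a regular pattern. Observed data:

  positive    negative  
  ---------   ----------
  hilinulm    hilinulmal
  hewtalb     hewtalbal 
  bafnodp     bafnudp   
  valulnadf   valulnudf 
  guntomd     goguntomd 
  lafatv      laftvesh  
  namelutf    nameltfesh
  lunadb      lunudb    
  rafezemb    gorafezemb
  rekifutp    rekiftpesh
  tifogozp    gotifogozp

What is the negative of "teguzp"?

"teguzp" has second-to-last letter 'z'. The one such stem in the data (tifogozp → gotifogozp) adds the prefix go-, so the same rule applies.
So teguzp → goteguzp.

goteguzp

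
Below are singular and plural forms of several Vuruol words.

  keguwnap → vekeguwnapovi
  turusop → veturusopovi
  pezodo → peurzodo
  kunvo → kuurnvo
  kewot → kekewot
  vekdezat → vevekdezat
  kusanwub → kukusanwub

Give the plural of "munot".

"munot" ends in -t. The stems ending in -t (kewot → kekewot, vekdezat → vevekdezat) repeat the first consonant+vowel as a prefix.
The other patterns: stems ending in -p add ve- … -ovi around the stem; stems ending in -o insert -ur- after the first vowel.
So munot → mumunot.

mumunot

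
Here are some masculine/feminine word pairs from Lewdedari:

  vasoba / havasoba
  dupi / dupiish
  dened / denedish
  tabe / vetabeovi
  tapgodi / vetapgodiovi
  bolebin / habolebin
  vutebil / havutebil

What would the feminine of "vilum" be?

dupi and tapgodi both end in -i yet inflect differently (dupiish, vetapgodiovi), so the final letter is not what conditions the rule; the first letter is.
"vilum" begins with v-. The stems beginning with v- (vutebil → havutebil, vasoba → havasoba) add the prefix ha-.
So vilum → havilum.

havilum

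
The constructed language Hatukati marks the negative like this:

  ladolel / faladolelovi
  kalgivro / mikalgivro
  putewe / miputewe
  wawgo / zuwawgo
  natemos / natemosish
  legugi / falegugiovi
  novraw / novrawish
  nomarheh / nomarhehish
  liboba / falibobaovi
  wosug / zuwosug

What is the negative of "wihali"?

wawgo and kalgivro both end in -o yet inflect differently (zuwawgo, mikalgivro), so the final letter is not what conditions the rule; the first letter is.
"wihali" begins with w-. The stems beginning with w- (wawgo → zuwawgo, wosug → zuwosug) add the prefix zu-.
So wihali → zuwihali.

zuwihali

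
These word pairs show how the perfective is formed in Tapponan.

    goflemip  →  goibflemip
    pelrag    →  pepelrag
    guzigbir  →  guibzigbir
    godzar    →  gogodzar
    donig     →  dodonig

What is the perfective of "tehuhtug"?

godzar and guzigbir both end in -r yet inflect differently (gogodzar, guibzigbir), so the final letter is not what conditions the rule; the number of vowels is.
"tehuhtug" has 3 vowels. The stems with 3 vowels (guzigbir → guibzigbir, goflemip → goibflemip) insert -ib- after the first vowel.
The other pattern: stems with 2 vowels repeat the first consonant+vowel as a prefix.
So tehuhtug → teibhuhtug.

teibhuhtug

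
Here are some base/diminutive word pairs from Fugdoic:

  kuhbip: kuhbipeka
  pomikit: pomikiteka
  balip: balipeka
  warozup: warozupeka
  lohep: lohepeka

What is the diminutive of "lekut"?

Every pair shown (kuhbip → kuhbipeka, pomikit → pomikiteka, balip → balipeka, …) follows the same rule: add -eka.
So lekut → lekuteka.

lekuteka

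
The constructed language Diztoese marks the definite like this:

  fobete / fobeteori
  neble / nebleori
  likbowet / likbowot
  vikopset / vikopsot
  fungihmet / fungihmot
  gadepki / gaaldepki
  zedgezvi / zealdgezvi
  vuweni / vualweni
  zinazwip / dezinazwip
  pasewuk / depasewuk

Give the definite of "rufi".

rualfi

fobete and likbowet both have last vowel 'e' yet inflect differently (fobeteori, likbowot), so the last vowel is not what conditions the rule; the final letter is.
"rufi" ends in -i. The stems ending in -i (gadepki → gaaldepki, zedgezvi → zealdgezvi, vuweni → vualweni) insert -al- after the first vowel.
So rufi → rualfi.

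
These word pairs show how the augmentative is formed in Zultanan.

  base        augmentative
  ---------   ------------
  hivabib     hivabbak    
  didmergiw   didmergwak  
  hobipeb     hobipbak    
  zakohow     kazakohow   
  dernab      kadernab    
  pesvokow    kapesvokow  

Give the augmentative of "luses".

didmergiw and zakohow both end in -w yet inflect differently (didmergwak, kazakohow), so the final letter is not what conditions the rule; the last vowel is.
"luses" has last vowel 'e'. The one such stem in the data (hobipeb → hobipbak) deletes the last vowel and adds -ak (as do hivabib, didmergiw), so the same rule applies.
The other pattern: stems whose last vowel is 'a' or 'o' add the prefix ka-.
So luses → lussak.

lussak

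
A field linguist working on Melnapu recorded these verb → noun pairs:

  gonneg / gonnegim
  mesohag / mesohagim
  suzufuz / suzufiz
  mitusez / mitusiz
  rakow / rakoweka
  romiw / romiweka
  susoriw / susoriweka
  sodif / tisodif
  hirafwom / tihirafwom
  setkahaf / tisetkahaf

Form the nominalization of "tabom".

titabom

gonneg and mitusez both have last vowel 'e' yet inflect differently (gonnegim, mitusiz), so the last vowel is not what conditions the rule; the final letter is.
"tabom" ends in -m. The one such stem in the data (hirafwom → tihirafwom) adds the prefix ti-, so the same rule applies.
So tabom → titabom.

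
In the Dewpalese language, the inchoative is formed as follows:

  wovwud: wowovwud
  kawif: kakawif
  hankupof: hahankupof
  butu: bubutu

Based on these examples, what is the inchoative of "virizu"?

vivirizu

Every pair shown (wovwud → wowovwud, kawif → kakawif, hankupof → hahankupof, …) follows the same rule: repeat the first consonant+vowel as a prefix.
So virizu → vivirizu.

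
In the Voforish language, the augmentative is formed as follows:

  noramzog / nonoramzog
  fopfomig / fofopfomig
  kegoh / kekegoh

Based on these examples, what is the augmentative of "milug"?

Every pair shown (noramzog → nonoramzog, fopfomig → fofopfomig, kegoh → kekegoh) follows the same rule: repeat the first consonant+vowel as a prefix.
So milug → mimilug.

mimilug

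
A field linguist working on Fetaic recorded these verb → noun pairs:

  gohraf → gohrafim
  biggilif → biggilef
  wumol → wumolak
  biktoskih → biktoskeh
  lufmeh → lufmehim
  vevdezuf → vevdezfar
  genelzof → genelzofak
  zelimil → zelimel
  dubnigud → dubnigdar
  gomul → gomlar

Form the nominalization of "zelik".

zelimil and wumol both end in -l yet inflect differently (zelimel, wumolak), so the final letter is not what conditions the rule; the last vowel is.
"zelik" has last vowel 'i'. The stems whose last vowel is 'i' (biggilif → biggilef, zelimil → zelimel, biktoskih → biktoskeh) change the last vowel to 'e'.
The other patterns: stems whose last vowel is 'o' add -ak; stems whose last vowel is 'u' delete the last vowel and add -ar; stems whose last vowel is 'a' or 'e' add -im.
So zelik → zelek.

zelek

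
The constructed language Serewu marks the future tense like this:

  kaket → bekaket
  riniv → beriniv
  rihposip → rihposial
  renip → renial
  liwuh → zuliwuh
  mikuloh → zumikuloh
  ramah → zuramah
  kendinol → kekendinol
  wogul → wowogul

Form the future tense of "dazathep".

riniv and rihposip both have last vowel 'i' yet inflect differently (beriniv, rihposial), so the last vowel is not what conditions the rule; the final letter is.
"dazathep" ends in -p. The stems ending in -p (rihposip → rihposial, renip → renial) drop the final letter and add -al.
So dazathep → dazatheal.

dazatheal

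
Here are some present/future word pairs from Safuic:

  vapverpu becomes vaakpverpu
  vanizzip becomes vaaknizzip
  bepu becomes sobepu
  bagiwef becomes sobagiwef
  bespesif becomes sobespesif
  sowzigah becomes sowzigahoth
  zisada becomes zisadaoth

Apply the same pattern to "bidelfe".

sobidelfe

vapverpu and bepu both end in -u yet inflect differently (vaakpverpu, sobepu), so the final letter is not what conditions the rule; the first letter is.
"bidelfe" begins with b-. The stems beginning with b- (bepu → sobepu, bagiwef → sobagiwef, bespesif → sobespesif) add the prefix so-.
The other patterns: stems beginning with v- insert -ak- after the first vowel; stems beginning with s- or z- add -oth.
So bidelfe → sobidelfe.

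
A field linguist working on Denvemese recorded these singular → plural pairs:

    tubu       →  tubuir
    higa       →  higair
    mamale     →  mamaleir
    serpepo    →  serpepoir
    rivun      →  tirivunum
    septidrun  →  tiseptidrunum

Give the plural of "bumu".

bumuir

tubu and rivun both have last vowel 'u' yet inflect differently (tubuir, tirivunum), so the last vowel is not what conditions the rule; whether the stem ends in a vowel or a consonant is.
"bumu" ends in a vowel. The stems ending in a vowel (tubu → tubuir, higa → higair, mamale → mamaleir) add -ir.
The other pattern: stems ending in a consonant add ti- … -um around the stem.
So bumu → bumuir.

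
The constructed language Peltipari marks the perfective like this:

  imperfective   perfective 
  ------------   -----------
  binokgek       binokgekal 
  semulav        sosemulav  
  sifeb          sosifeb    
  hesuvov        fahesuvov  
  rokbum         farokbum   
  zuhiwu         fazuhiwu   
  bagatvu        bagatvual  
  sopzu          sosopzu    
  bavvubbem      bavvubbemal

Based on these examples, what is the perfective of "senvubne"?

bagatvu and sopzu both end in -u yet inflect differently (bagatvual, sosopzu), so the final letter is not what conditions the rule; the first letter is.
"senvubne" begins with s-. The stems beginning with s- (sifeb → sosifeb, sopzu → sosopzu, semulav → sosemulav) add the prefix so-.
The other patterns: stems beginning with b- add -al; stems beginning with h-, r- or z- add the prefix fa-.
So senvubne → sosenvubne.

sosenvubne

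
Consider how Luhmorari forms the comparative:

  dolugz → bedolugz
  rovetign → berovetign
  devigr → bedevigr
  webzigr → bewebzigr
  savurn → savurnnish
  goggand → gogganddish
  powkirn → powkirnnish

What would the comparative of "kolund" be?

kolunddish

rovetign and savurn both end in -n yet inflect differently (berovetign, savurnnish), so the final letter is not what conditions the rule; the second-to-last letter is.
"kolund" has second-to-last letter 'n'. The one such stem in the data (goggand → gogganddish) doubles the final consonant and adds -ish (as do savurn, powkirn), so the same rule applies.
The other pattern: stems whose second-to-last letter is 'g' add the prefix be-.
So kolund → kolunddish.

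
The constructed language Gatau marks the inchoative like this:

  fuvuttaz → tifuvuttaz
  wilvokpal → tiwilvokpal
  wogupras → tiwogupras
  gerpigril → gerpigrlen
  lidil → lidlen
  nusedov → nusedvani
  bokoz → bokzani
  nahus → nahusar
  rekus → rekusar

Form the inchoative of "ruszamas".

wilvokpal and gerpigril both end in -l yet inflect differently (tiwilvokpal, gerpigrlen), so the final letter is not what conditions the rule; the last vowel is.
"ruszamas" has last vowel 'a'. The stems whose last vowel is 'a' (fuvuttaz → tifuvuttaz, wilvokpal → tiwilvokpal, wogupras → tiwogupras) add the prefix ti-.
The other patterns: stems whose last vowel is 'i' delete the last vowel and add -en; stems whose last vowel is 'o' delete the last vowel and add -ani; stems whose last vowel is 'u' add -ar.
So ruszamas → tiruszamas.

tiruszamas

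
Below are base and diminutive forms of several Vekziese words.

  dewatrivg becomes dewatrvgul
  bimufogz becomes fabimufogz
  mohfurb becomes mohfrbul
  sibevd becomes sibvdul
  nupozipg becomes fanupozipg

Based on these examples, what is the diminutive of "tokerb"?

tokrbul

"tokerb" has second-to-last letter 'r'. The one such stem in the data (mohfurb → mohfrbul) deletes the last vowel and adds -ul (as do dewatrivg, sibevd), so the same rule applies.
So tokerb → tokrbul.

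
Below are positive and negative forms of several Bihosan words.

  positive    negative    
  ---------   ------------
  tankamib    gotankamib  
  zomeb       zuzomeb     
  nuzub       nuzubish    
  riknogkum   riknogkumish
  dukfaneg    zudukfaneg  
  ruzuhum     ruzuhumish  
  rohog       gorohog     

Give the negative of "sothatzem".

rohog and dukfaneg both end in -g yet inflect differently (gorohog, zudukfaneg), so the final letter is not what conditions the rule; the last vowel is.
"sothatzem" has last vowel 'e'. The stems whose last vowel is 'e' (dukfaneg → zudukfaneg, zomeb → zuzomeb) add the prefix zu-.
So sothatzem → zusothatzem.

zusothatzem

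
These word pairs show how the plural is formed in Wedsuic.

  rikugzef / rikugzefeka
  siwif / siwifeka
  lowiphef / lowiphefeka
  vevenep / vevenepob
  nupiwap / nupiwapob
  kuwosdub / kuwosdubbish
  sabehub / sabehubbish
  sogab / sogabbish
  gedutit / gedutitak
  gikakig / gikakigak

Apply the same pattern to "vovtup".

rikugzef and vevenep both have last vowel 'e' yet inflect differently (rikugzefeka, vevenepob), so the last vowel is not what conditions the rule; the final letter is.
"vovtup" ends in -p. The stems ending in -p (vevenep → vevenepob, nupiwap → nupiwapob) add -ob.
So vovtup → vovtupob.

vovtupob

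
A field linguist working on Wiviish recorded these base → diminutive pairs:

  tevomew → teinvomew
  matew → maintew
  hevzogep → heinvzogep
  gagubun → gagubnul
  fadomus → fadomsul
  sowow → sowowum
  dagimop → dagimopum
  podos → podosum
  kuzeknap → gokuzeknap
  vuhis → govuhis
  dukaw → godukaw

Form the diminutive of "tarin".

"tarin" has last vowel 'i'. The one such stem in the data (vuhis → govuhis) adds the prefix go-, so the same rule applies.
The other patterns: stems whose last vowel is 'e' insert -in- after the first vowel; stems whose last vowel is 'u' delete the last vowel and add -ul; stems whose last vowel is 'o' add -um.
So tarin → gotarin.

gotarin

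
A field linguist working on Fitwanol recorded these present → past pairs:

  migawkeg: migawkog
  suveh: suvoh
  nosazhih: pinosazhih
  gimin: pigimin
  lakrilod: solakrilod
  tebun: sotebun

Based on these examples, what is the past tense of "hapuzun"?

suveh and nosazhih both end in -h yet inflect differently (suvoh, pinosazhih), so the final letter is not what conditions the rule; the last vowel is.
"hapuzun" has last vowel 'u'. The one such stem in the data (tebun → sotebun) adds the prefix so-, so the same rule applies.
The other patterns: stems whose last vowel is 'e' change the last vowel to 'o'; stems whose last vowel is 'i' add the prefix pi-.
So hapuzun → sohapuzun.

sohapuzun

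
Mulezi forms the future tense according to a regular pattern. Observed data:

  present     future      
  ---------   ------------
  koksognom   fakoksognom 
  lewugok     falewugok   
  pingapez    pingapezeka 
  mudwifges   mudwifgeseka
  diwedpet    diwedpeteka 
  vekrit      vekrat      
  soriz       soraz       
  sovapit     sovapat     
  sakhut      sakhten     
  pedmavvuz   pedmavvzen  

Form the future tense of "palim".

palam

diwedpet and vekrit both end in -t yet inflect differently (diwedpeteka, vekrat), so the final letter is not what conditions the rule; the last vowel is.
"palim" has last vowel 'i'. The stems whose last vowel is 'i' (vekrit → vekrat, soriz → soraz, sovapit → sovapat) change the last vowel to 'a'.
The other patterns: stems whose last vowel is 'o' add the prefix fa-; stems whose last vowel is 'e' add -eka; stems whose last vowel is 'u' delete the last vowel and add -en.
So palim → palam.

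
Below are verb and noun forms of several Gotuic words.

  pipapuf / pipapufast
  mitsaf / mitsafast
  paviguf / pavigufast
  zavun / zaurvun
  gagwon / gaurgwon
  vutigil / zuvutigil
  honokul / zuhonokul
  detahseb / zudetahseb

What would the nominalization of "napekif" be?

"napekif" ends in -f. The stems ending in -f (pipapuf → pipapufast, mitsaf → mitsafast, paviguf → pavigufast) add -ast.
So napekif → napekifast.

napekifast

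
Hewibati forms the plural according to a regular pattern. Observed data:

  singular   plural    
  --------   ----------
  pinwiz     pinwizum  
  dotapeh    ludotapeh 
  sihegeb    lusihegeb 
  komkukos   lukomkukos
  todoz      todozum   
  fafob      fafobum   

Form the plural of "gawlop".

"gawlop" has 2 vowels. The stems with 2 vowels (fafob → fafobum, todoz → todozum, pinwiz → pinwizum) add -um.
So gawlop → gawlopum.

gawlopum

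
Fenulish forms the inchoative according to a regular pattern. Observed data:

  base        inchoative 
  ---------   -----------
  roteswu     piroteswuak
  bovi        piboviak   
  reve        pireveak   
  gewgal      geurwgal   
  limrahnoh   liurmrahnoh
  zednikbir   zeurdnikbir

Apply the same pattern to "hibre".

bovi and zednikbir both have last vowel 'i' yet inflect differently (piboviak, zeurdnikbir), so the last vowel is not what conditions the rule; whether the stem ends in a vowel or a consonant is.
"hibre" ends in a vowel. The stems ending in a vowel (roteswu → piroteswuak, bovi → piboviak, reve → pireveak) add pi- … -ak around the stem.
The other pattern: stems ending in a consonant insert -ur- after the first vowel.
So hibre → pihibreak.

pihibreak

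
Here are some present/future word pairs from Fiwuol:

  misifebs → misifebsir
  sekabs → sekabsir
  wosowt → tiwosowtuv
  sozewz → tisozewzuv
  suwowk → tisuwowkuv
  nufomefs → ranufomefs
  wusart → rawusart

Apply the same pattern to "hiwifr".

misifebs and nufomefs both end in -s yet inflect differently (misifebsir, ranufomefs), so the final letter is not what conditions the rule; the second-to-last letter is.
"hiwifr" has second-to-last letter 'f'. The one such stem in the data (nufomefs → ranufomefs) adds the prefix ra-, so the same rule applies.
The other patterns: stems whose second-to-last letter is 'b' add -ir; stems whose second-to-last letter is 'w' add ti- … -uv around the stem.
So hiwifr → rahiwifr.

rahiwifr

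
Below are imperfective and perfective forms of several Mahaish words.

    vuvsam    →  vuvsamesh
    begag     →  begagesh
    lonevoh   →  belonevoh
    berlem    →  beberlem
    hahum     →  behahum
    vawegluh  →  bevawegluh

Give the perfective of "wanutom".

vuvsam and berlem both end in -m yet inflect differently (vuvsamesh, beberlem), so the final letter is not what conditions the rule; the last vowel is.
"wanutom" has last vowel 'o'. The one such stem in the data (lonevoh → belonevoh) adds the prefix be-, so the same rule applies.
So wanutom → bewanutom.

bewanutom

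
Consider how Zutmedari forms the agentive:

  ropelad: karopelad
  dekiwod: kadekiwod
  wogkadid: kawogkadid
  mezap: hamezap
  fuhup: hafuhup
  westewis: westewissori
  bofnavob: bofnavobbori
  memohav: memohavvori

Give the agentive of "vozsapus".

vozsapussori

ropelad and mezap both have last vowel 'a' yet inflect differently (karopelad, hamezap), so the last vowel is not what conditions the rule; the final letter is.
"vozsapus" ends in -s. The one such stem in the data (westewis → westewissori) doubles the final consonant and adds -ori (as do bofnavob, memohav), so the same rule applies.
So vozsapus → vozsapussori.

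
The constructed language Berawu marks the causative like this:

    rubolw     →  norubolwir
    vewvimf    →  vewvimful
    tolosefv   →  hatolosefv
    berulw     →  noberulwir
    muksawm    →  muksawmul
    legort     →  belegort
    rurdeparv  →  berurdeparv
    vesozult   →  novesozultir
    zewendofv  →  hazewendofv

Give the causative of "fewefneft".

vesozult and legort both end in -t yet inflect differently (novesozultir, belegort), so the final letter is not what conditions the rule; the second-to-last letter is.
"fewefneft" has second-to-last letter 'f'. The stems whose second-to-last letter is 'f' (zewendofv → hazewendofv, tolosefv → hatolosefv) add the prefix ha-.
So fewefneft → hafewefneft.

hafewefneft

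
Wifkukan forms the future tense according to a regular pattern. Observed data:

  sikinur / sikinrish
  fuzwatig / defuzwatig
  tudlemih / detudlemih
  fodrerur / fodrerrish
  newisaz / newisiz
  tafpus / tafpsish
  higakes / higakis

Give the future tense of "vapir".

tafpus and higakes both end in -s yet inflect differently (tafpsish, higakis), so the final letter is not what conditions the rule; the last vowel is.
"vapir" has last vowel 'i'. The stems whose last vowel is 'i' (fuzwatig → defuzwatig, tudlemih → detudlemih) add the prefix de-.
The other patterns: stems whose last vowel is 'u' delete the last vowel and add -ish; stems whose last vowel is 'a' or 'e' change the last vowel to 'i'.
So vapir → devapir.

devapir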